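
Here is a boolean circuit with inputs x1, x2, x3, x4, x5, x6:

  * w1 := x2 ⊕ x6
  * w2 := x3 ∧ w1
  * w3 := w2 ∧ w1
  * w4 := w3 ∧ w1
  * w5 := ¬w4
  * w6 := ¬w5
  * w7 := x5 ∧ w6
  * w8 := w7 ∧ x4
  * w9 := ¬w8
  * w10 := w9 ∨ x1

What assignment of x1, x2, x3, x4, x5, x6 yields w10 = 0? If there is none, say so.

Check with x1=0, x2=0, x3=1, x4=1, x5=1, x6=1:
w1 = x2 ⊕ x6 = 0 ⊕ 1 = 1
w2 = x3 ∧ w1 = 1 ∧ 1 = 1
w3 = w2 ∧ w1 = 1 ∧ 1 = 1
w4 = w3 ∧ w1 = 1 ∧ 1 = 1
w5 = ¬w4 = ¬1 = 0
w6 = ¬w5 = ¬0 = 1
w7 = x5 ∧ w6 = 1 ∧ 1 = 1
w8 = w7 ∧ x4 = 1 ∧ 1 = 1
w9 = ¬w8 = ¬1 = 0
w10 = w9 ∨ x1 = 0 ∨ 0 = 0
So w10 = 0 as required.

x1=0, x2=0, x3=1, x4=1, x5=1, x6=1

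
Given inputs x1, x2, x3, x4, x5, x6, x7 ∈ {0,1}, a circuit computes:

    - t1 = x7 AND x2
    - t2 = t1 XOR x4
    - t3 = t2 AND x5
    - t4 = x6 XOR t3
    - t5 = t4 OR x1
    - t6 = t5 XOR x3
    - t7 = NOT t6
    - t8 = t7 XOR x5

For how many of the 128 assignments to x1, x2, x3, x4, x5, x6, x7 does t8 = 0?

t8 = t7 XOR x5 must be 0, so t7 and x5 are equal.
Enumerating the 128 input combinations, 64 give t8 = 0 and 64 give t8 = 1.

64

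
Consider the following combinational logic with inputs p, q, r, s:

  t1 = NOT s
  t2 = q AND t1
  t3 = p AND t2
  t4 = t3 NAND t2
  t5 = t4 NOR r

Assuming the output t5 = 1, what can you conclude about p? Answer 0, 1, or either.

t5 = t4 NOR r must be 1, so both t4 = 0 and r = 0.
t4 = t3 NAND t2 must be 0, so both t3 = 1 and t2 = 1.
t3 = p AND t2 must be 1, so both p = 1 and t2 = 1.
Every assignment with t5 = 1 has p = 1; there are 1 such assignment(s).
  p=1, q=1, r=0, s=0

1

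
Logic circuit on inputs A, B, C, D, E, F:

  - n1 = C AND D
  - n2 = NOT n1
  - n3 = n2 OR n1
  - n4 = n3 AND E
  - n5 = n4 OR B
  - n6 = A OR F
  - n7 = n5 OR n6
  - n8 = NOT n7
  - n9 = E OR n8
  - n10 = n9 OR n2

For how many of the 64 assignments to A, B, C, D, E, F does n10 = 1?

n10 = n9 OR n2 must be 1, so at least one of n9, n2 is 1.
Enumerating the 64 input combinations, 57 give n10 = 1 and 7 give n10 = 0.

57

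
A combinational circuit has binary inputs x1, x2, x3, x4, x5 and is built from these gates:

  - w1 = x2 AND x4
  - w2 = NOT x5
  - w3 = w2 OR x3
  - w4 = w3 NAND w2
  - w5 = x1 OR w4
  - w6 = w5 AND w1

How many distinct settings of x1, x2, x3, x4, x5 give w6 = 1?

w6 = w5 AND w1 must be 1, so both w5 = 1 and w1 = 1.
Enumerating the 32 input combinations, 6 give w6 = 1 and 26 give w6 = 0.

6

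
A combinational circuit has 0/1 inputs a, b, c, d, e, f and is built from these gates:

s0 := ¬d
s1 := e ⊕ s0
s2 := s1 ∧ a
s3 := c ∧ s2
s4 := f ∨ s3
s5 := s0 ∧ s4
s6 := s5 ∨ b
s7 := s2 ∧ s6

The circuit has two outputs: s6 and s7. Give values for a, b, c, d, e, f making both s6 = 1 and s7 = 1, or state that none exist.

Check with a=1 b=1 c=1 d=0 e=0 f=0:
s0 = ¬d = ¬0 = 1
s1 = e ⊕ s0 = 0 ⊕ 1 = 1
s2 = s1 ∧ a = 1 ∧ 1 = 1
s3 = c ∧ s2 = 1 ∧ 1 = 1
s4 = f ∨ s3 = 0 ∨ 1 = 1
s5 = s0 ∧ s4 = 1 ∧ 1 = 1
s6 = s5 ∨ b = 1 ∨ 1 = 1
s7 = s2 ∧ s6 = 1 ∧ 1 = 1
So s6 = 1 and s7 = 1.

a=1 b=1 c=1 d=0 e=0 f=0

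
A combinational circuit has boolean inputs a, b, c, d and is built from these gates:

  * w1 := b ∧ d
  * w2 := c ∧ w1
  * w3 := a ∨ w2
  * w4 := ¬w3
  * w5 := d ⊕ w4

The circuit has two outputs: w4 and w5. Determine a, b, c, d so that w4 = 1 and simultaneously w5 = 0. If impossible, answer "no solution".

Check with a=0 b=1 c=0 d=1:
w1 = b ∧ d = 1 ∧ 1 = 1
w2 = c ∧ w1 = 0 ∧ 1 = 0
w3 = a ∨ w2 = 0 ∨ 0 = 0
w4 = ¬w3 = ¬0 = 1
w5 = d ⊕ w4 = 1 ⊕ 1 = 0
So w4 = 1 and w5 = 0.

a=0 b=1 c=0 d=1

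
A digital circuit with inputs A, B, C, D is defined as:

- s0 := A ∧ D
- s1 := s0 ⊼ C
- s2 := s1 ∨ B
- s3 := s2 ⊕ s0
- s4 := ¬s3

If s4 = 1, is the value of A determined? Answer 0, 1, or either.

1

s4 = ¬s3 must be 1, so s3 = 0.
s3 = s2 ⊕ s0 must be 0, so s2 and s0 are equal.
Every assignment with s4 = 1 has A = 1; there are 3 such assignment(s).
  A=1, B=0, C=0, D=1
  A=1, B=1, C=0, D=1
  A=1, B=1, C=1, D=1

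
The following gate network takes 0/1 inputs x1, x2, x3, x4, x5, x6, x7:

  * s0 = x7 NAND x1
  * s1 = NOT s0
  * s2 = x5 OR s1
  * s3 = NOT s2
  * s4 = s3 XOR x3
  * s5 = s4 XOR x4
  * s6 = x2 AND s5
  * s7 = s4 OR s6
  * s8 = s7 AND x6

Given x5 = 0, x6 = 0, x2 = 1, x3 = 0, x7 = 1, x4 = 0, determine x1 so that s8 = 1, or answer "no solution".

With x5 = 0, x6 = 0, x2 = 1, x3 = 0, x7 = 1, x4 = 0 fixed, none of the 2 settings of x1 give s8 = 1.
For example, with x1=0:
s0 = x7 NAND x1 = 1 NAND 0 = 1
s1 = NOT s0 = NOT 1 = 0
s2 = x5 OR s1 = 0 OR 0 = 0
s3 = NOT s2 = NOT 0 = 1
s4 = s3 XOR x3 = 1 XOR 0 = 1
s5 = s4 XOR x4 = 1 XOR 0 = 1
s6 = x2 AND s5 = 1 AND 1 = 1
s7 = s4 OR s6 = 1 OR 1 = 1
s8 = s7 AND x6 = 1 AND 0 = 0
giving s8 = 0 ≠ 1.

no solution exists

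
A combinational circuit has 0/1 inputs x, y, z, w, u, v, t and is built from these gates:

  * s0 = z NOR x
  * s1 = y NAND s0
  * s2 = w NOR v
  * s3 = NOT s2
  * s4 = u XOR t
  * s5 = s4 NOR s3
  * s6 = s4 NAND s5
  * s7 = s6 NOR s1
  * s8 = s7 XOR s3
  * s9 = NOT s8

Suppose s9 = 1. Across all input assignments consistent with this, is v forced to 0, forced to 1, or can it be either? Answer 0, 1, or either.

0

s9 = NOT s8 must be 1, so s8 = 0.
s8 = s7 XOR s3 must be 0, so s7 and s3 are equal.
Every assignment with s9 = 1 has v = 0; there are 32 such assignment(s).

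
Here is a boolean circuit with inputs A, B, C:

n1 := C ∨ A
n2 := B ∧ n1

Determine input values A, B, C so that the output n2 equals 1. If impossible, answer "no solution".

n2 = B ∧ n1 must be 1, so both B = 1 and n1 = 1.
Check with A=1 B=1 C=0:
n1 = C ∨ A = 0 ∨ 1 = 1
n2 = B ∧ n1 = 1 ∧ 1 = 1
So n2 = 1 as required.

A=1 B=1 C=0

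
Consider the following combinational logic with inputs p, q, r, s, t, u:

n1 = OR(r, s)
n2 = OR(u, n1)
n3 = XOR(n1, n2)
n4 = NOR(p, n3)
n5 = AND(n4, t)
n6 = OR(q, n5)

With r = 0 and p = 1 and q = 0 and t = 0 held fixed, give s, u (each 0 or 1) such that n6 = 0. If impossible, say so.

s=0 u=1

Check with r = 0 and p = 1 and q = 0 and t = 0 and s=0, u=1:
n1 = OR(r, s) = OR(0, 0) = 0
n2 = OR(u, n1) = OR(1, 0) = 1
n3 = XOR(n1, n2) = XOR(0, 1) = 1
n4 = NOR(p, n3) = NOR(1, 1) = 0
n5 = AND(n4, t) = AND(0, 0) = 0
n6 = OR(q, n5) = OR(0, 0) = 0
So n6 = 0.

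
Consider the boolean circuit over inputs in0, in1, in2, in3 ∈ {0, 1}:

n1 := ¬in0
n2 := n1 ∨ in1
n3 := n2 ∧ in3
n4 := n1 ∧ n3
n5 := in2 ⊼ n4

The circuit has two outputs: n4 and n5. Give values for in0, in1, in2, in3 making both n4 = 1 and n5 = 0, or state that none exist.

Check with in0=0, in1=0, in2=1, in3=1:
n1 = ¬in0 = ¬0 = 1
n2 = n1 ∨ in1 = 1 ∨ 0 = 1
n3 = n2 ∧ in3 = 1 ∧ 1 = 1
n4 = n1 ∧ n3 = 1 ∧ 1 = 1
n5 = in2 ⊼ n4 = 1 ⊼ 1 = 0
So n4 = 1 and n5 = 0.

in0=0, in1=0, in2=1, in3=1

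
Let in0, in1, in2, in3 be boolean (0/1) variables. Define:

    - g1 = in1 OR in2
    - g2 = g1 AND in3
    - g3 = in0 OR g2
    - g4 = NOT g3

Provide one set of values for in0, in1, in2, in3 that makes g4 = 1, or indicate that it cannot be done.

g4 = NOT g3 must be 1, so g3 = 0.
g3 = in0 OR g2 must be 0, so both in0 = 0 and g2 = 0.
Check with in0=0 in1=1 in2=1 in3=0:
g1 = in1 OR in2 = 1 OR 1 = 1
g2 = g1 AND in3 = 1 AND 0 = 0
g3 = in0 OR g2 = 0 OR 0 = 0
g4 = NOT g3 = NOT 0 = 1
So g4 = 1 as required.

in0=0 in1=1 in2=1 in3=0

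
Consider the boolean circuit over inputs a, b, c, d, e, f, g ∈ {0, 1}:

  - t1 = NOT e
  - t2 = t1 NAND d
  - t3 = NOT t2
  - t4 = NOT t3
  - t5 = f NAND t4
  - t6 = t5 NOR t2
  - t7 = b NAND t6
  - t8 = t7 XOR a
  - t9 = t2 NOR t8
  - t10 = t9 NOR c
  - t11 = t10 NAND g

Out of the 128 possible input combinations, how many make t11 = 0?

28

t11 = t10 NAND g must be 0, so both t10 = 1 and g = 1.
t10 = t9 NOR c must be 1, so both t9 = 0 and c = 0.
t9 = t2 NOR t8 must be 0, so at least one of t2, t8 is 1.
Enumerating the 128 input combinations, 28 give t11 = 0 and 100 give t11 = 1.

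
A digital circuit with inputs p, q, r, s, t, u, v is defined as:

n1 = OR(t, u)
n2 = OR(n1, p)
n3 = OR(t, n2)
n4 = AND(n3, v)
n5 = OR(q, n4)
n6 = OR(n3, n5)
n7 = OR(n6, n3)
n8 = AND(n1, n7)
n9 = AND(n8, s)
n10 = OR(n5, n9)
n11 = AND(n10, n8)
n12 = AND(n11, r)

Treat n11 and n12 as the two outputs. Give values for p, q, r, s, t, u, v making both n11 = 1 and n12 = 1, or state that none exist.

p=0 q=1 r=1 s=1 t=1 u=1 v=0

Check with p=0 q=1 r=1 s=1 t=1 u=1 v=0:
n1 = OR(t, u) = OR(1, 1) = 1
n2 = OR(n1, p) = OR(1, 0) = 1
n3 = OR(t, n2) = OR(1, 1) = 1
n4 = AND(n3, v) = AND(1, 0) = 0
n5 = OR(q, n4) = OR(1, 0) = 1
n6 = OR(n3, n5) = OR(1, 1) = 1
n7 = OR(n6, n3) = OR(1, 1) = 1
n8 = AND(n1, n7) = AND(1, 1) = 1
n9 = AND(n8, s) = AND(1, 1) = 1
n10 = OR(n5, n9) = OR(1, 1) = 1
n11 = AND(n10, n8) = AND(1, 1) = 1
n12 = AND(n11, r) = AND(1, 1) = 1
So n11 = 1 and n12 = 1.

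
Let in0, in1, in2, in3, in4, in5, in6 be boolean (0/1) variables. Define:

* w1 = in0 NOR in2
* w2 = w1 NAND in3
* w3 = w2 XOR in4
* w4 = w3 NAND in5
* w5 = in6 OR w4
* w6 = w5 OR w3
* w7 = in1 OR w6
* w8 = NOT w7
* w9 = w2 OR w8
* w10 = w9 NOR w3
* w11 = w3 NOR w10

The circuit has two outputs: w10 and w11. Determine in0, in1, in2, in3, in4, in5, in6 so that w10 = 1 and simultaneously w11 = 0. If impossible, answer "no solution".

Check with in0=0 in1=1 in2=0 in3=1 in4=0 in5=0 in6=1:
w1 = in0 NOR in2 = 0 NOR 0 = 1
w2 = w1 NAND in3 = 1 NAND 1 = 0
w3 = w2 XOR in4 = 0 XOR 0 = 0
w4 = w3 NAND in5 = 0 NAND 0 = 1
w5 = in6 OR w4 = 1 OR 1 = 1
w6 = w5 OR w3 = 1 OR 0 = 1
w7 = in1 OR w6 = 1 OR 1 = 1
w8 = NOT w7 = NOT 1 = 0
w9 = w2 OR w8 = 0 OR 0 = 0
w10 = w9 NOR w3 = 0 NOR 0 = 1
w11 = w3 NOR w10 = 0 NOR 1 = 0
So w10 = 1 and w11 = 0.

in0=0 in1=1 in2=0 in3=1 in4=0 in5=0 in6=1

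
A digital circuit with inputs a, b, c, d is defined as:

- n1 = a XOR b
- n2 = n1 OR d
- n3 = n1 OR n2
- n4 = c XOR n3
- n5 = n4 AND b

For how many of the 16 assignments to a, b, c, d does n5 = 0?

n5 = n4 AND b must be 0, so at least one of n4, b is 0.
Enumerating the 16 input combinations, 12 give n5 = 0 and 4 give n5 = 1.

12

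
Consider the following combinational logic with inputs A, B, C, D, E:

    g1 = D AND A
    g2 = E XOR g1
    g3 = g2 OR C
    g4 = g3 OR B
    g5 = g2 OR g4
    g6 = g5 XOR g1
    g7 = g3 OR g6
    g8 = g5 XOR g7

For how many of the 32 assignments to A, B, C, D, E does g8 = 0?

30

g8 = g5 XOR g7 must be 0, so g5 and g7 are equal.
Enumerating the 32 input combinations, 30 give g8 = 0 and 2 give g8 = 1.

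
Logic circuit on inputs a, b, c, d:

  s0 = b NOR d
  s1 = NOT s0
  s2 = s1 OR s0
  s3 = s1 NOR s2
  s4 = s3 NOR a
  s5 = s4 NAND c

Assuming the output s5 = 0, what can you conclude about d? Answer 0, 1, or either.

Both values of d occur among assignments with s5 = 0:
  d=0: a=0, b=0, c=1, d=0
  d=1: a=0, b=0, c=1, d=1

either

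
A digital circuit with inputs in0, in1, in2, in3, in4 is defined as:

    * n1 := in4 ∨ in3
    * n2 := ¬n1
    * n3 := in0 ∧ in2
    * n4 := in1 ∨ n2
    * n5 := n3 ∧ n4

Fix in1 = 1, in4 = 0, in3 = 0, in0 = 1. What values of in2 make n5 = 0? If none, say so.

n5 = n3 ∧ n4 must be 0, so at least one of n3, n4 is 0.
Check with in1 = 1, in4 = 0, in3 = 0, in0 = 1 and in2=0:
n1 = in4 ∨ in3 = 0 ∨ 0 = 0
n2 = ¬n1 = ¬0 = 1
n3 = in0 ∧ in2 = 1 ∧ 0 = 0
n4 = in1 ∨ n2 = 1 ∨ 1 = 1
n5 = n3 ∧ n4 = 0 ∧ 1 = 0
So n5 = 0.

in2=0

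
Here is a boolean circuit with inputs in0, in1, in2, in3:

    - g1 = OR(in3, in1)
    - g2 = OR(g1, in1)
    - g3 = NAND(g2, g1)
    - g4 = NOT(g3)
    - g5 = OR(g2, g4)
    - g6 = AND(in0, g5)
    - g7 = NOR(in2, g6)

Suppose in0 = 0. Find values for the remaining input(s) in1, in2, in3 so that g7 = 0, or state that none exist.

Check with in0 = 0 and in1=0, in2=1, in3=1:
g1 = OR(in3, in1) = OR(1, 0) = 1
g2 = OR(g1, in1) = OR(1, 0) = 1
g3 = NAND(g2, g1) = NAND(1, 1) = 0
g4 = NOT(g3) = NOT 0 = 1
g5 = OR(g2, g4) = OR(1, 1) = 1
g6 = AND(in0, g5) = AND(0, 1) = 0
g7 = NOR(in2, g6) = NOR(1, 0) = 0
So g7 = 0.

in1=0, in2=1, in3=1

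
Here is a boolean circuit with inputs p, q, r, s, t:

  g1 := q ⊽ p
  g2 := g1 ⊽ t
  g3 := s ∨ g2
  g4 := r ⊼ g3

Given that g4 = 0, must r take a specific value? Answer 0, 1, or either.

g4 = r ⊼ g3 must be 0, so both r = 1 and g3 = 1.
g3 = s ∨ g2 must be 1, so at least one of s, g2 is 1.
Every assignment with g4 = 0 has r = 1; there are 11 such assignment(s).

1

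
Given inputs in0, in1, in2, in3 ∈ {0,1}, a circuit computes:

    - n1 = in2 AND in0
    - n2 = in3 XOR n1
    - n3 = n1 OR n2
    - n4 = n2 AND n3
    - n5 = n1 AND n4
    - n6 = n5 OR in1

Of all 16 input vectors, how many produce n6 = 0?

n6 = n5 OR in1 must be 0, so both n5 = 0 and in1 = 0.
n5 = n1 AND n4 must be 0, so at least one of n1, n4 is 0.
Enumerating the 16 input combinations, 7 give n6 = 0 and 9 give n6 = 1.

7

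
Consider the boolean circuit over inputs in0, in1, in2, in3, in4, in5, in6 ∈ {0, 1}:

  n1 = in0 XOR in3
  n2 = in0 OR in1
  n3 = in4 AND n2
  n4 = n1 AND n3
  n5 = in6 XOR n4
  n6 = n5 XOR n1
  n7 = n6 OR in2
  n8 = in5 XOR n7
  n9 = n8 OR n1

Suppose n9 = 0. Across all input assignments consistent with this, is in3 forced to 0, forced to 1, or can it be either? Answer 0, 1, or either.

Both values of in3 occur among assignments with n9 = 0:
  in3=0: in0=0, in1=0, in2=0, in3=0, in4=0, in5=0, in6=0
  in3=1: in0=1, in1=0, in2=0, in3=1, in4=0, in5=0, in6=0

either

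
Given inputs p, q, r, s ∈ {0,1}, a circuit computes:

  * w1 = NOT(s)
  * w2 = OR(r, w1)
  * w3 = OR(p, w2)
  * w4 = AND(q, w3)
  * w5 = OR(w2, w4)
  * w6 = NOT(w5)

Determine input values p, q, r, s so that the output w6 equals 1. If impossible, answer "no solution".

w6 = NOT(w5) must be 1, so w5 = 0.
Check with p=0, q=0, r=0, s=1:
w1 = NOT(s) = NOT 1 = 0
w2 = OR(r, w1) = OR(0, 0) = 0
w3 = OR(p, w2) = OR(0, 0) = 0
w4 = AND(q, w3) = AND(0, 0) = 0
w5 = OR(w2, w4) = OR(0, 0) = 0
w6 = NOT(w5) = NOT 0 = 1
So w6 = 1 as required.

p=0, q=0, r=0, s=1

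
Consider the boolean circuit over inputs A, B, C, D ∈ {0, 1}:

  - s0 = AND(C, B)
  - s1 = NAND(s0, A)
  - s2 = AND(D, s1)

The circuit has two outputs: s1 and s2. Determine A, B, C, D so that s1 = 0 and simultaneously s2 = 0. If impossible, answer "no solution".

Check with A=1, B=1, C=1, D=1:
s0 = AND(C, B) = AND(1, 1) = 1
s1 = NAND(s0, A) = NAND(1, 1) = 0
s2 = AND(D, s1) = AND(1, 0) = 0
So s1 = 0 and s2 = 0.

A=1, B=1, C=1, D=1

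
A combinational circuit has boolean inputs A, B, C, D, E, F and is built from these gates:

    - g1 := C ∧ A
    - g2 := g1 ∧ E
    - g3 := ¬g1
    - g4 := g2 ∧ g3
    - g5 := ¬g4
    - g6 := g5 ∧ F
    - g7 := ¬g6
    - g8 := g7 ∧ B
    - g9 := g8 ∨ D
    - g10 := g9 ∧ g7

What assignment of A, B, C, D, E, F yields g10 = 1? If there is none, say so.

g10 = g9 ∧ g7 must be 1, so both g9 = 1 and g7 = 1.
g9 = g8 ∨ D must be 1, so at least one of g8, D is 1.
Check with A=1, B=1, C=1, D=0, E=1, F=0:
g1 = C ∧ A = 1 ∧ 1 = 1
g2 = g1 ∧ E = 1 ∧ 1 = 1
g3 = ¬g1 = ¬1 = 0
g4 = g2 ∧ g3 = 1 ∧ 0 = 0
g5 = ¬g4 = ¬0 = 1
g6 = g5 ∧ F = 1 ∧ 0 = 0
g7 = ¬g6 = ¬0 = 1
g8 = g7 ∧ B = 1 ∧ 1 = 1
g9 = g8 ∨ D = 1 ∨ 0 = 1
g10 = g9 ∧ g7 = 1 ∧ 1 = 1
So g10 = 1 as required.

A=1, B=1, C=1, D=0, E=1, F=0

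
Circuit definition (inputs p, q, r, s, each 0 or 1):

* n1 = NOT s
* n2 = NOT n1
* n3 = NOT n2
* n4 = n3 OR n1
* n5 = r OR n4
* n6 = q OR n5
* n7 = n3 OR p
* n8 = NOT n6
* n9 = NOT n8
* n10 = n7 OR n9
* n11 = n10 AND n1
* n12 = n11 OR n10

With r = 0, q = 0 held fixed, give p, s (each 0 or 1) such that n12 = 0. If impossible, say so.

p=0, s=1

Check with r = 0, q = 0 and p=0, s=1:
n1 = NOT s = NOT 1 = 0
n2 = NOT n1 = NOT 0 = 1
n3 = NOT n2 = NOT 1 = 0
n4 = n3 OR n1 = 0 OR 0 = 0
n5 = r OR n4 = 0 OR 0 = 0
n6 = q OR n5 = 0 OR 0 = 0
n7 = n3 OR p = 0 OR 0 = 0
n8 = NOT n6 = NOT 0 = 1
n9 = NOT n8 = NOT 1 = 0
n10 = n7 OR n9 = 0 OR 0 = 0
n11 = n10 AND n1 = 0 AND 0 = 0
n12 = n11 OR n10 = 0 OR 0 = 0
So n12 = 0.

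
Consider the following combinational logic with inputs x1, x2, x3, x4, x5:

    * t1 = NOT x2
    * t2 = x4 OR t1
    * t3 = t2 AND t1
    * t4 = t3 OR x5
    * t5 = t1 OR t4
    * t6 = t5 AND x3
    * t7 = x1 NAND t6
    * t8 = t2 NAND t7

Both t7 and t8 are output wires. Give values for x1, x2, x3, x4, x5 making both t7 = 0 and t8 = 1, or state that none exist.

Check with x1=1, x2=0, x3=1, x4=1, x5=1:
t1 = NOT x2 = NOT 0 = 1
t2 = x4 OR t1 = 1 OR 1 = 1
t3 = t2 AND t1 = 1 AND 1 = 1
t4 = t3 OR x5 = 1 OR 1 = 1
t5 = t1 OR t4 = 1 OR 1 = 1
t6 = t5 AND x3 = 1 AND 1 = 1
t7 = x1 NAND t6 = 1 NAND 1 = 0
t8 = t2 NAND t7 = 1 NAND 0 = 1
So t7 = 0 and t8 = 1.

x1=1, x2=0, x3=1, x4=1, x5=1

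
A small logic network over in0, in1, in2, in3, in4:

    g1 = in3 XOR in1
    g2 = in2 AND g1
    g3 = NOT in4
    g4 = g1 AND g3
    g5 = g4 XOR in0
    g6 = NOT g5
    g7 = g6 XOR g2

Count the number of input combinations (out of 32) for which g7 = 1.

g7 = g6 XOR g2 must be 1, so g6 and g2 differ.
Enumerating the 32 input combinations, 16 give g7 = 1 and 16 give g7 = 0.

16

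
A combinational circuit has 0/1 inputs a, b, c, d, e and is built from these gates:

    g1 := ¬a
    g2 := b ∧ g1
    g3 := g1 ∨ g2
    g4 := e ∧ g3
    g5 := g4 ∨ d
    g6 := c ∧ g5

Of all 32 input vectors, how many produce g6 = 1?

10

g6 = c ∧ g5 must be 1, so both c = 1 and g5 = 1.
g5 = g4 ∨ d must be 1, so at least one of g4, d is 1.
Enumerating the 32 input combinations, 10 give g6 = 1 and 22 give g6 = 0.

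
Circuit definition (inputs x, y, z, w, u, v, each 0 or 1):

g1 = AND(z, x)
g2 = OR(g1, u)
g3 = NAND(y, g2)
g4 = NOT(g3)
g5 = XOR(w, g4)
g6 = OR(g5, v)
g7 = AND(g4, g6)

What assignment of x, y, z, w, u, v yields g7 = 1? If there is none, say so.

x=1, y=1, z=0, w=0, u=1, v=1

g7 = AND(g4, g6) must be 1, so both g4 = 1 and g6 = 1.
g4 = NOT(g3) must be 1, so g3 = 0.
Check with x=1, y=1, z=0, w=0, u=1, v=1:
g1 = AND(z, x) = AND(0, 1) = 0
g2 = OR(g1, u) = OR(0, 1) = 1
g3 = NAND(y, g2) = NAND(1, 1) = 0
g4 = NOT(g3) = NOT 0 = 1
g5 = XOR(w, g4) = XOR(0, 1) = 1
g6 = OR(g5, v) = OR(1, 1) = 1
g7 = AND(g4, g6) = AND(1, 1) = 1
So g7 = 1 as required.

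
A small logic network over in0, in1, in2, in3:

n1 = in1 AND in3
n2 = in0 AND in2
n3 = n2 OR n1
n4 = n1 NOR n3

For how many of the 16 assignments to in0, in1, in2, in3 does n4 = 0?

7

n4 = n1 NOR n3 must be 0, so at least one of n1, n3 is 1.
Enumerating the 16 input combinations, 7 give n4 = 0 and 9 give n4 = 1.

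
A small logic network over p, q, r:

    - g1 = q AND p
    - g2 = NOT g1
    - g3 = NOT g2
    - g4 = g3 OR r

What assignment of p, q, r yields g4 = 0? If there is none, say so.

g4 = g3 OR r must be 0, so both g3 = 0 and r = 0.
g3 = NOT g2 must be 0, so g2 = 1.
g2 = NOT g1 must be 1, so g1 = 0.
Check with p=0, q=1, r=0:
g1 = q AND p = 1 AND 0 = 0
g2 = NOT g1 = NOT 0 = 1
g3 = NOT g2 = NOT 1 = 0
g4 = g3 OR r = 0 OR 0 = 0
So g4 = 0 as required.

p=0, q=1, r=0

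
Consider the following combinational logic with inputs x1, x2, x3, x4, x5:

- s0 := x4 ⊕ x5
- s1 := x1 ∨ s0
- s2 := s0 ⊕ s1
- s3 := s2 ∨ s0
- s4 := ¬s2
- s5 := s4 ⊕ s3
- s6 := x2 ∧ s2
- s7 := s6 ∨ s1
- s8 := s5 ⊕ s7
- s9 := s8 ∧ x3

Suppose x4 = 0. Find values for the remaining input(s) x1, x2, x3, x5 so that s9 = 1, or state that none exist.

s9 = s8 ∧ x3 must be 1, so both s8 = 1 and x3 = 1.
s8 = s5 ⊕ s7 must be 1, so s5 and s7 differ.
Check with x4 = 0 and x1=0, x2=1, x3=1, x5=0:
s0 = x4 ⊕ x5 = 0 ⊕ 0 = 0
s1 = x1 ∨ s0 = 0 ∨ 0 = 0
s2 = s0 ⊕ s1 = 0 ⊕ 0 = 0
s3 = s2 ∨ s0 = 0 ∨ 0 = 0
s4 = ¬s2 = ¬0 = 1
s5 = s4 ⊕ s3 = 1 ⊕ 0 = 1
s6 = x2 ∧ s2 = 1 ∧ 0 = 0
s7 = s6 ∨ s1 = 0 ∨ 0 = 0
s8 = s5 ⊕ s7 = 1 ⊕ 0 = 1
s9 = s8 ∧ x3 = 1 ∧ 1 = 1
So s9 = 1.

x1=0 x2=1 x3=1 x5=0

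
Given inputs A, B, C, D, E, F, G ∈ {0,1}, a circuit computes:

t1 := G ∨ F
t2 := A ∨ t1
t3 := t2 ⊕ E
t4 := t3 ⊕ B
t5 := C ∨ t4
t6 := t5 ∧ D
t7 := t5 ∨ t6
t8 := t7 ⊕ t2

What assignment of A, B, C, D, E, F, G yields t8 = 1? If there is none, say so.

A=1, B=1, C=0, D=0, E=0, F=0, G=0

t8 = t7 ⊕ t2 must be 1, so t7 and t2 differ.
Check with A=1, B=1, C=0, D=0, E=0, F=0, G=0:
t1 = G ∨ F = 0 ∨ 0 = 0
t2 = A ∨ t1 = 1 ∨ 0 = 1
t3 = t2 ⊕ E = 1 ⊕ 0 = 1
t4 = t3 ⊕ B = 1 ⊕ 1 = 0
t5 = C ∨ t4 = 0 ∨ 0 = 0
t6 = t5 ∧ D = 0 ∧ 0 = 0
t7 = t5 ∨ t6 = 0 ∨ 0 = 0
t8 = t7 ⊕ t2 = 0 ⊕ 1 = 1
So t8 = 1 as required.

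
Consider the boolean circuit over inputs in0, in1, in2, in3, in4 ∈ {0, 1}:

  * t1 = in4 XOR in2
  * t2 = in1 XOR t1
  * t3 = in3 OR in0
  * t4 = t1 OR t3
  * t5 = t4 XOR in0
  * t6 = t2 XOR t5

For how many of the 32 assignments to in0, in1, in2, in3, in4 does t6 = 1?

16

t6 = t2 XOR t5 must be 1, so t2 and t5 differ.
Enumerating the 32 input combinations, 16 give t6 = 1 and 16 give t6 = 0.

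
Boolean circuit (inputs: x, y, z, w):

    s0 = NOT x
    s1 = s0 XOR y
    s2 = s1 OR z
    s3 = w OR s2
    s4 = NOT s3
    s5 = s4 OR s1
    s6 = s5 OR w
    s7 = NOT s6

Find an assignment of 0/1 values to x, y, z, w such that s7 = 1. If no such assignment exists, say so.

s7 = NOT s6 must be 1, so s6 = 0.
s6 = s5 OR w must be 0, so both s5 = 0 and w = 0.
Check with x=1, y=0, z=1, w=0:
s0 = NOT x = NOT 1 = 0
s1 = s0 XOR y = 0 XOR 0 = 0
s2 = s1 OR z = 0 OR 1 = 1
s3 = w OR s2 = 0 OR 1 = 1
s4 = NOT s3 = NOT 1 = 0
s5 = s4 OR s1 = 0 OR 0 = 0
s6 = s5 OR w = 0 OR 0 = 0
s7 = NOT s6 = NOT 0 = 1
So s7 = 1 as required.

x=1, y=0, z=1, w=0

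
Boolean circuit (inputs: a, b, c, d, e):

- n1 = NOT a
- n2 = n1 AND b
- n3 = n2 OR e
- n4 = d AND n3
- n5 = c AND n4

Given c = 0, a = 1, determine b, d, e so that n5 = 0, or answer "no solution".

n5 = c AND n4 must be 0, so at least one of c, n4 is 0.
Check with c = 0, a = 1 and b=1, d=1, e=1:
n1 = NOT a = NOT 1 = 0
n2 = n1 AND b = 0 AND 1 = 0
n3 = n2 OR e = 0 OR 1 = 1
n4 = d AND n3 = 1 AND 1 = 1
n5 = c AND n4 = 0 AND 1 = 0
So n5 = 0.

b=1, d=1, e=1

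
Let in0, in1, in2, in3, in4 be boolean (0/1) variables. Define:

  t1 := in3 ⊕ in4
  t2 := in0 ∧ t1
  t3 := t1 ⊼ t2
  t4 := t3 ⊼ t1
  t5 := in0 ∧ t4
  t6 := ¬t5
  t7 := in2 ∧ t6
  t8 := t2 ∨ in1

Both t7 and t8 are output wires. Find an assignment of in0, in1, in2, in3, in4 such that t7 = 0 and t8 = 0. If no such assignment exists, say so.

in0=1, in1=0, in2=1, in3=1, in4=1

Check with in0=1, in1=0, in2=1, in3=1, in4=1:
t1 = in3 ⊕ in4 = 1 ⊕ 1 = 0
t2 = in0 ∧ t1 = 1 ∧ 0 = 0
t3 = t1 ⊼ t2 = 0 ⊼ 0 = 1
t4 = t3 ⊼ t1 = 1 ⊼ 0 = 1
t5 = in0 ∧ t4 = 1 ∧ 1 = 1
t6 = ¬t5 = ¬1 = 0
t7 = in2 ∧ t6 = 1 ∧ 0 = 0
t8 = t2 ∨ in1 = 0 ∨ 0 = 0
So t7 = 0 and t8 = 0.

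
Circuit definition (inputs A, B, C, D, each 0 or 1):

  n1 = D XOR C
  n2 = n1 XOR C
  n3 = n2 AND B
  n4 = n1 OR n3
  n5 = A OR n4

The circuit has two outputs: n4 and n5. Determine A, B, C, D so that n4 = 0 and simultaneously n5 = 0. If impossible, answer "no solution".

Check with A=0, B=1, C=0, D=0:
n1 = D XOR C = 0 XOR 0 = 0
n2 = n1 XOR C = 0 XOR 0 = 0
n3 = n2 AND B = 0 AND 1 = 0
n4 = n1 OR n3 = 0 OR 0 = 0
n5 = A OR n4 = 0 OR 0 = 0
So n4 = 0 and n5 = 0.

A=0, B=1, C=0, D=0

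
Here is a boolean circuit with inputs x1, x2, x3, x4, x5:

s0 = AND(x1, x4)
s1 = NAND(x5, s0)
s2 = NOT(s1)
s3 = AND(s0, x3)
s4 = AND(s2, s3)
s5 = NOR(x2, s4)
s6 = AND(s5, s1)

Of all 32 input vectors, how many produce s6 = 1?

14

s6 = AND(s5, s1) must be 1, so both s5 = 1 and s1 = 1.
s5 = NOR(x2, s4) must be 1, so both x2 = 0 and s4 = 0.
s1 = NAND(x5, s0) must be 1, so at least one of x5, s0 is 0.
Enumerating the 32 input combinations, 14 give s6 = 1 and 18 give s6 = 0.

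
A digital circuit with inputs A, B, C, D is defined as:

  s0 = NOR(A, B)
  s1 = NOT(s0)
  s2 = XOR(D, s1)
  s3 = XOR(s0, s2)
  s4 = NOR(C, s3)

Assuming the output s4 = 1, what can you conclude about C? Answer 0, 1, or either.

0

s4 = NOR(C, s3) must be 1, so both C = 0 and s3 = 0.
s3 = XOR(s0, s2) must be 0, so s0 and s2 are equal.
Every assignment with s4 = 1 has C = 0; there are 4 such assignment(s).
  A=0, B=0, C=0, D=1
  A=0, B=1, C=0, D=1
  A=1, B=0, C=0, D=1
  A=1, B=1, C=0, D=1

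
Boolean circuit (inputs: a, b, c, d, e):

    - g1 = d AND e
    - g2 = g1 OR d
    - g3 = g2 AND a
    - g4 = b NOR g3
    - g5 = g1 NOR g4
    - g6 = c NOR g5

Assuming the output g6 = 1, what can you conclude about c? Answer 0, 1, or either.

g6 = c NOR g5 must be 1, so both c = 0 and g5 = 0.
g5 = g1 NOR g4 must be 0, so at least one of g1, g4 is 1.
Every assignment with g6 = 1 has c = 0; there are 9 such assignment(s).

0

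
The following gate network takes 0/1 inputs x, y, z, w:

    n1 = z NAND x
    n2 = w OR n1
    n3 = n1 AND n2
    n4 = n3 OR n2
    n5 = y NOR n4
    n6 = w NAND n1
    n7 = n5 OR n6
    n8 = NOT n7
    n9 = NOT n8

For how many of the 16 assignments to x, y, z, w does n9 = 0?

n9 = NOT n8 must be 0, so n8 = 1.
n8 = NOT n7 must be 1, so n7 = 0.
Satisfying assignments:
  x=0, y=0, z=0, w=1
  x=0, y=0, z=1, w=1
  x=0, y=1, z=0, w=1
  x=0, y=1, z=1, w=1
  x=1, y=0, z=0, w=1
  x=1, y=1, z=0, w=1

6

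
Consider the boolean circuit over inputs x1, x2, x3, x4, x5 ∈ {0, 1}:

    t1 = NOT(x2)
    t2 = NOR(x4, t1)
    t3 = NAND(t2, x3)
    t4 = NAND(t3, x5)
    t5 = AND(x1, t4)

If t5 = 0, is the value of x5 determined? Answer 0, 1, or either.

Both values of x5 occur among assignments with t5 = 0:
  x5=0: x1=0, x2=0, x3=0, x4=0, x5=0
  x5=1: x1=0, x2=0, x3=0, x4=0, x5=1

either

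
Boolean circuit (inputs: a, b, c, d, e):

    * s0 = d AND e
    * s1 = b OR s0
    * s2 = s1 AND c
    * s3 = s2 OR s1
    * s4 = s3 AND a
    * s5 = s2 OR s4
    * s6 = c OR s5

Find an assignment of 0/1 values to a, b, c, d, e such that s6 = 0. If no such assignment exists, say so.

a=0, b=0, c=0, d=0, e=1

s6 = c OR s5 must be 0, so both c = 0 and s5 = 0.
Check with a=0, b=0, c=0, d=0, e=1:
s0 = d AND e = 0 AND 1 = 0
s1 = b OR s0 = 0 OR 0 = 0
s2 = s1 AND c = 0 AND 0 = 0
s3 = s2 OR s1 = 0 OR 0 = 0
s4 = s3 AND a = 0 AND 0 = 0
s5 = s2 OR s4 = 0 OR 0 = 0
s6 = c OR s5 = 0 OR 0 = 0
So s6 = 0 as required.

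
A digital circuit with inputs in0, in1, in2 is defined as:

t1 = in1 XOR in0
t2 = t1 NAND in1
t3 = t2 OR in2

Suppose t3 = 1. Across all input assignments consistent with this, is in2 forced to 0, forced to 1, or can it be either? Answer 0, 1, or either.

Both values of in2 occur among assignments with t3 = 1:
  in2=0: in0=0, in1=0, in2=0
  in2=1: in0=0, in1=0, in2=1

either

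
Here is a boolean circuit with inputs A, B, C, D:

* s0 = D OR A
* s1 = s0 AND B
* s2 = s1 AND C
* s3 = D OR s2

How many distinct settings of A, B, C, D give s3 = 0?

7

s3 = D OR s2 must be 0, so both D = 0 and s2 = 0.
s2 = s1 AND C must be 0, so at least one of s1, C is 0.
Enumerating the 16 input combinations, 7 give s3 = 0 and 9 give s3 = 1.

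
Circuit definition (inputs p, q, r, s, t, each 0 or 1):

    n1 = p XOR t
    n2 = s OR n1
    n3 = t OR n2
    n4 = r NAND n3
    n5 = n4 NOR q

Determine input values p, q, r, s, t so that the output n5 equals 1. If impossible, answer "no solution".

p=1, q=0, r=1, s=0, t=0

n5 = n4 NOR q must be 1, so both n4 = 0 and q = 0.
n4 = r NAND n3 must be 0, so both r = 1 and n3 = 1.
Check with p=1, q=0, r=1, s=0, t=0:
n1 = p XOR t = 1 XOR 0 = 1
n2 = s OR n1 = 0 OR 1 = 1
n3 = t OR n2 = 0 OR 1 = 1
n4 = r NAND n3 = 1 NAND 1 = 0
n5 = n4 NOR q = 0 NOR 0 = 1
So n5 = 1 as required.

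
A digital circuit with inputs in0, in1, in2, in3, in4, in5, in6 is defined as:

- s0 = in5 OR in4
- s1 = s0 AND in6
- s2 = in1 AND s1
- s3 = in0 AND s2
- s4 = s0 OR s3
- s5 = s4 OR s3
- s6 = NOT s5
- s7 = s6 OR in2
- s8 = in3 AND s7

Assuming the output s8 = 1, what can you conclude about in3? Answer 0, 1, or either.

s8 = in3 AND s7 must be 1, so both in3 = 1 and s7 = 1.
Every assignment with s8 = 1 has in3 = 1; there are 40 such assignment(s).

1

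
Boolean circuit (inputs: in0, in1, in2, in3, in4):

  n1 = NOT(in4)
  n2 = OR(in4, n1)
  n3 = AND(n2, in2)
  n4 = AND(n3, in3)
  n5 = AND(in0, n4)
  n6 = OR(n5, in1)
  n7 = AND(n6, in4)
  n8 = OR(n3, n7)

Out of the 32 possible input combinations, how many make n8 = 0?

n8 = OR(n3, n7) must be 0, so both n3 = 0 and n7 = 0.
n3 = AND(n2, in2) must be 0, so at least one of n2, in2 is 0.
Enumerating the 32 input combinations, 12 give n8 = 0 and 20 give n8 = 1.

12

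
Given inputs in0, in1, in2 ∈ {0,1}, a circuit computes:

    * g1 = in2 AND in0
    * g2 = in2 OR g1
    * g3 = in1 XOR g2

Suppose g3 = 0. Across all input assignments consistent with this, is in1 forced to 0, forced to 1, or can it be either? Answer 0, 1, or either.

either

Both values of in1 occur among assignments with g3 = 0:
  in1=0: in0=0, in1=0, in2=0
  in1=1: in0=0, in1=1, in2=1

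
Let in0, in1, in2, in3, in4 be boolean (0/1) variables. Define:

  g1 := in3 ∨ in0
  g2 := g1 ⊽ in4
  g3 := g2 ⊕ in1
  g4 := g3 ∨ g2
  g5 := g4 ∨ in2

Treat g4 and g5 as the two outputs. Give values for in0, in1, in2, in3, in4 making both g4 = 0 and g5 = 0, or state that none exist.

in0=0 in1=0 in2=0 in3=0 in4=1

Check with in0=0 in1=0 in2=0 in3=0 in4=1:
g1 = in3 ∨ in0 = 0 ∨ 0 = 0
g2 = g1 ⊽ in4 = 0 ⊽ 1 = 0
g3 = g2 ⊕ in1 = 0 ⊕ 0 = 0
g4 = g3 ∨ g2 = 0 ∨ 0 = 0
g5 = g4 ∨ in2 = 0 ∨ 0 = 0
So g4 = 0 and g5 = 0.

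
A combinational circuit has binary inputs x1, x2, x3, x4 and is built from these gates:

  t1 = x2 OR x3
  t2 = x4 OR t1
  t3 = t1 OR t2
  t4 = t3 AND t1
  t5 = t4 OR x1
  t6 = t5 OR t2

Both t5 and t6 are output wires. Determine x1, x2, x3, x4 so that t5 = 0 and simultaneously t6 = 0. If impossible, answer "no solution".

Check with x1=0, x2=0, x3=0, x4=0:
t1 = x2 OR x3 = 0 OR 0 = 0
t2 = x4 OR t1 = 0 OR 0 = 0
t3 = t1 OR t2 = 0 OR 0 = 0
t4 = t3 AND t1 = 0 AND 0 = 0
t5 = t4 OR x1 = 0 OR 0 = 0
t6 = t5 OR t2 = 0 OR 0 = 0
So t5 = 0 and t6 = 0.

x1=0, x2=0, x3=0, x4=0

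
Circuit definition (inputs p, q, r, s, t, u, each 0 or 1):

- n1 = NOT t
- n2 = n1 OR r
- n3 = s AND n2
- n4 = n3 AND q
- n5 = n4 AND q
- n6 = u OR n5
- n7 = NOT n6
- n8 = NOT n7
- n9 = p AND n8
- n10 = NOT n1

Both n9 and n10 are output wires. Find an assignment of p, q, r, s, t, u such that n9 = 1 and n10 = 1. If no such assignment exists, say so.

p=1, q=0, r=0, s=1, t=1, u=1

Check with p=1, q=0, r=0, s=1, t=1, u=1:
n1 = NOT t = NOT 1 = 0
n2 = n1 OR r = 0 OR 0 = 0
n3 = s AND n2 = 1 AND 0 = 0
n4 = n3 AND q = 0 AND 0 = 0
n5 = n4 AND q = 0 AND 0 = 0
n6 = u OR n5 = 1 OR 0 = 1
n7 = NOT n6 = NOT 1 = 0
n8 = NOT n7 = NOT 0 = 1
n9 = p AND n8 = 1 AND 1 = 1
n10 = NOT n1 = NOT 0 = 1
So n9 = 1 and n10 = 1.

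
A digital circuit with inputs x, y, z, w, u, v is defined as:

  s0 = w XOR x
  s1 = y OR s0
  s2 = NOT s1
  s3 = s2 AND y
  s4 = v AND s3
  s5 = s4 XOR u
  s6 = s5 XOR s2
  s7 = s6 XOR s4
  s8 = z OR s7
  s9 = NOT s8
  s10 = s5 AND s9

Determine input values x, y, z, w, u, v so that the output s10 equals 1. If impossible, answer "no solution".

x=0 y=0 z=0 w=0 u=1 v=1

s10 = s5 AND s9 must be 1, so both s5 = 1 and s9 = 1.
s5 = s4 XOR u must be 1, so s4 and u differ.
s9 = NOT s8 must be 1, so s8 = 0.
Check with x=0 y=0 z=0 w=0 u=1 v=1:
s0 = w XOR x = 0 XOR 0 = 0
s1 = y OR s0 = 0 OR 0 = 0
s2 = NOT s1 = NOT 0 = 1
s3 = s2 AND y = 1 AND 0 = 0
s4 = v AND s3 = 1 AND 0 = 0
s5 = s4 XOR u = 0 XOR 1 = 1
s6 = s5 XOR s2 = 1 XOR 1 = 0
s7 = s6 XOR s4 = 0 XOR 0 = 0
s8 = z OR s7 = 0 OR 0 = 0
s9 = NOT s8 = NOT 0 = 1
s10 = s5 AND s9 = 1 AND 1 = 1
So s10 = 1 as required.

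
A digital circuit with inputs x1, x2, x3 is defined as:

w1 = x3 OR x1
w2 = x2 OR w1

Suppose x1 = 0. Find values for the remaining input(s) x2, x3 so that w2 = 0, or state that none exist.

Check with x1 = 0 and x2=0, x3=0:
w1 = x3 OR x1 = 0 OR 0 = 0
w2 = x2 OR w1 = 0 OR 0 = 0
So w2 = 0.

x2=0, x3=0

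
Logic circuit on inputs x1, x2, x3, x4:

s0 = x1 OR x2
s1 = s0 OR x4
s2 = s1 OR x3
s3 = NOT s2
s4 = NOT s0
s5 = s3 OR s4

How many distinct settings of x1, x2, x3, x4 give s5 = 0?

12

s5 = s3 OR s4 must be 0, so both s3 = 0 and s4 = 0.
s3 = NOT s2 must be 0, so s2 = 1.
s4 = NOT s0 must be 0, so s0 = 1.
Enumerating the 16 input combinations, 12 give s5 = 0 and 4 give s5 = 1.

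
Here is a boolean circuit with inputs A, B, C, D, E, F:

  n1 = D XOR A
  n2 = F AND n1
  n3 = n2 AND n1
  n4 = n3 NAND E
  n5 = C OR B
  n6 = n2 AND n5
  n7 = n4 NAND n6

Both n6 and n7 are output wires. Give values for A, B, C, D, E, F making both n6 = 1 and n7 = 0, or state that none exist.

A=1 B=1 C=0 D=0 E=0 F=1

Check with A=1 B=1 C=0 D=0 E=0 F=1:
n1 = D XOR A = 0 XOR 1 = 1
n2 = F AND n1 = 1 AND 1 = 1
n3 = n2 AND n1 = 1 AND 1 = 1
n4 = n3 NAND E = 1 NAND 0 = 1
n5 = C OR B = 0 OR 1 = 1
n6 = n2 AND n5 = 1 AND 1 = 1
n7 = n4 NAND n6 = 1 NAND 1 = 0
So n6 = 1 and n7 = 0.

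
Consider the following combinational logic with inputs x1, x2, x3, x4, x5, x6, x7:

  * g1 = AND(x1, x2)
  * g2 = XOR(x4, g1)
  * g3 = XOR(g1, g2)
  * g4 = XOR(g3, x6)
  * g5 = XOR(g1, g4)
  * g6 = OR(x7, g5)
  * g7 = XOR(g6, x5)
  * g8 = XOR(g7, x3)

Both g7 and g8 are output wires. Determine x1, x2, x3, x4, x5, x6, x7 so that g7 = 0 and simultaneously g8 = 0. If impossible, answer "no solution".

x1=1, x2=0, x3=0, x4=1, x5=0, x6=1, x7=0

Check with x1=1, x2=0, x3=0, x4=1, x5=0, x6=1, x7=0:
g1 = AND(x1, x2) = AND(1, 0) = 0
g2 = XOR(x4, g1) = XOR(1, 0) = 1
g3 = XOR(g1, g2) = XOR(0, 1) = 1
g4 = XOR(g3, x6) = XOR(1, 1) = 0
g5 = XOR(g1, g4) = XOR(0, 0) = 0
g6 = OR(x7, g5) = OR(0, 0) = 0
g7 = XOR(g6, x5) = XOR(0, 0) = 0
g8 = XOR(g7, x3) = XOR(0, 0) = 0
So g7 = 0 and g8 = 0.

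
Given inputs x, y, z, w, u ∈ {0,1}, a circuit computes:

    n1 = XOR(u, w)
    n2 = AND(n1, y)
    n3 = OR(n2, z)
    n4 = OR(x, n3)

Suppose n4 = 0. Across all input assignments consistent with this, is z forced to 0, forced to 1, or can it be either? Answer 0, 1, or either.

n4 = OR(x, n3) must be 0, so both x = 0 and n3 = 0.
n3 = OR(n2, z) must be 0, so both n2 = 0 and z = 0.
n2 = AND(n1, y) must be 0, so at least one of n1, y is 0.
Every assignment with n4 = 0 has z = 0; there are 6 such assignment(s).

0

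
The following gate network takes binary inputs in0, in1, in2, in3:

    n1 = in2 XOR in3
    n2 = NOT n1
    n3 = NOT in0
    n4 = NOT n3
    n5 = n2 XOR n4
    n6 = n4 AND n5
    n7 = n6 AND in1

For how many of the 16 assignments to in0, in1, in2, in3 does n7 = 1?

n7 = n6 AND in1 must be 1, so both n6 = 1 and in1 = 1.
n6 = n4 AND n5 must be 1, so both n4 = 1 and n5 = 1.
Satisfying assignments:
  in0=1, in1=1, in2=0, in3=1
  in0=1, in1=1, in2=1, in3=0

2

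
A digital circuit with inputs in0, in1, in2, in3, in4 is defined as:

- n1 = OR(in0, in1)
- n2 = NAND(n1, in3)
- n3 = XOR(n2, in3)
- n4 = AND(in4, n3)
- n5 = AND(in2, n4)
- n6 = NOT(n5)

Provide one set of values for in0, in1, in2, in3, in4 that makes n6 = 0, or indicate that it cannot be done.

n6 = NOT(n5) must be 0, so n5 = 1.
n5 = AND(in2, n4) must be 1, so both in2 = 1 and n4 = 1.
n4 = AND(in4, n3) must be 1, so both in4 = 1 and n3 = 1.
Check with in0=1, in1=1, in2=1, in3=0, in4=1:
n1 = OR(in0, in1) = OR(1, 1) = 1
n2 = NAND(n1, in3) = NAND(1, 0) = 1
n3 = XOR(n2, in3) = XOR(1, 0) = 1
n4 = AND(in4, n3) = AND(1, 1) = 1
n5 = AND(in2, n4) = AND(1, 1) = 1
n6 = NOT(n5) = NOT 1 = 0
So n6 = 0 as required.

in0=1, in1=1, in2=1, in3=0, in4=1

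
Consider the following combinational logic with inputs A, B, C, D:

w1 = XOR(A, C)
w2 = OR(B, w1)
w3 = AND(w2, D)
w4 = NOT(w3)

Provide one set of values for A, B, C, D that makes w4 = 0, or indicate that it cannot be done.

w4 = NOT(w3) must be 0, so w3 = 1.
Check with A=0 B=0 C=1 D=1:
w1 = XOR(A, C) = XOR(0, 1) = 1
w2 = OR(B, w1) = OR(0, 1) = 1
w3 = AND(w2, D) = AND(1, 1) = 1
w4 = NOT(w3) = NOT 1 = 0
So w4 = 0 as required.

A=0 B=0 C=1 D=1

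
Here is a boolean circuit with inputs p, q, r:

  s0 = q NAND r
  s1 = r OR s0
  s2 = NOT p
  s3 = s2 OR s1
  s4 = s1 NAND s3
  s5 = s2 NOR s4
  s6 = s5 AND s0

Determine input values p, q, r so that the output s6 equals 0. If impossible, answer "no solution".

p=0 q=1 r=1

s6 = s5 AND s0 must be 0, so at least one of s5, s0 is 0.
Check with p=0 q=1 r=1:
s0 = q NAND r = 1 NAND 1 = 0
s1 = r OR s0 = 1 OR 0 = 1
s2 = NOT p = NOT 0 = 1
s3 = s2 OR s1 = 1 OR 1 = 1
s4 = s1 NAND s3 = 1 NAND 1 = 0
s5 = s2 NOR s4 = 1 NOR 0 = 0
s6 = s5 AND s0 = 0 AND 0 = 0
So s6 = 0 as required.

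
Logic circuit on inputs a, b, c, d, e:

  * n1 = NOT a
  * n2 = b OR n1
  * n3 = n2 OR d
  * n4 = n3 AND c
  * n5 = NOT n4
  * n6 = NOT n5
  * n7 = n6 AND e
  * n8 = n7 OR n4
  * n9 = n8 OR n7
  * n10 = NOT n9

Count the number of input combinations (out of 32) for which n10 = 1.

n10 = NOT n9 must be 1, so n9 = 0.
n9 = n8 OR n7 must be 0, so both n8 = 0 and n7 = 0.
n8 = n7 OR n4 must be 0, so both n7 = 0 and n4 = 0.
Enumerating the 32 input combinations, 18 give n10 = 1 and 14 give n10 = 0.

18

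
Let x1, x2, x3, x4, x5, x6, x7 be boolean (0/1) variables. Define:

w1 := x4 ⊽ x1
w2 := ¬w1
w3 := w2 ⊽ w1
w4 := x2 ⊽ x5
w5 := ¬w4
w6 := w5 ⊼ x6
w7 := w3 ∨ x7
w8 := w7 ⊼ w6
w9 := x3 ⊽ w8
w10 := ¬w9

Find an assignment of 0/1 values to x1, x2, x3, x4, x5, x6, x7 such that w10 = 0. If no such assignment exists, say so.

x1=1, x2=0, x3=0, x4=1, x5=1, x6=0, x7=1

Check with x1=1, x2=0, x3=0, x4=1, x5=1, x6=0, x7=1:
w1 = x4 ⊽ x1 = 1 ⊽ 1 = 0
w2 = ¬w1 = ¬0 = 1
w3 = w2 ⊽ w1 = 1 ⊽ 0 = 0
w4 = x2 ⊽ x5 = 0 ⊽ 1 = 0
w5 = ¬w4 = ¬0 = 1
w6 = w5 ⊼ x6 = 1 ⊼ 0 = 1
w7 = w3 ∨ x7 = 0 ∨ 1 = 1
w8 = w7 ⊼ w6 = 1 ⊼ 1 = 0
w9 = x3 ⊽ w8 = 0 ⊽ 0 = 1
w10 = ¬w9 = ¬1 = 0
So w10 = 0 as required.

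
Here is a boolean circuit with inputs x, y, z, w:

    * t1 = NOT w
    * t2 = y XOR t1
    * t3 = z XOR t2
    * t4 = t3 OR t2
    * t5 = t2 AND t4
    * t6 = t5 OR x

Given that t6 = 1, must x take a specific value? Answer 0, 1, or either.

Both values of x occur among assignments with t6 = 1:
  x=0: x=0, y=0, z=0, w=0
  x=1: x=1, y=0, z=0, w=0

either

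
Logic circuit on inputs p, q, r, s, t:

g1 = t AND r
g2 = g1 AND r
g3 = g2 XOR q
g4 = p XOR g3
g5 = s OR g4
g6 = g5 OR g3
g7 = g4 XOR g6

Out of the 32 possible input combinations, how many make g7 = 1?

12

g7 = g4 XOR g6 must be 1, so g4 and g6 differ.
Enumerating the 32 input combinations, 12 give g7 = 1 and 20 give g7 = 0.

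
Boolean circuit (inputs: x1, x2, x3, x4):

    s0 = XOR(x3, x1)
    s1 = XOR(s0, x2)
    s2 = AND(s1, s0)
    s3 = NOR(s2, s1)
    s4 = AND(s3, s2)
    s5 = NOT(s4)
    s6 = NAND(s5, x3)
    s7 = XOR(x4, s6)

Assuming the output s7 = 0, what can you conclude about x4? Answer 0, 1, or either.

Both values of x4 occur among assignments with s7 = 0:
  x4=0: x1=0, x2=0, x3=1, x4=0
  x4=1: x1=0, x2=0, x3=0, x4=1

either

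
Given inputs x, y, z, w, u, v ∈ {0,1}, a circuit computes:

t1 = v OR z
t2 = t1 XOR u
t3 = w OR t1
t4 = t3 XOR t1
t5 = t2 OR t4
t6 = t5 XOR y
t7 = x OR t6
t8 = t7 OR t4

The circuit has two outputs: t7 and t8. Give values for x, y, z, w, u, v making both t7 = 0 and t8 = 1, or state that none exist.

Check with x=0, y=1, z=0, w=1, u=1, v=0:
t1 = v OR z = 0 OR 0 = 0
t2 = t1 XOR u = 0 XOR 1 = 1
t3 = w OR t1 = 1 OR 0 = 1
t4 = t3 XOR t1 = 1 XOR 0 = 1
t5 = t2 OR t4 = 1 OR 1 = 1
t6 = t5 XOR y = 1 XOR 1 = 0
t7 = x OR t6 = 0 OR 0 = 0
t8 = t7 OR t4 = 0 OR 1 = 1
So t7 = 0 and t8 = 1.

x=0, y=1, z=0, w=1, u=1, v=0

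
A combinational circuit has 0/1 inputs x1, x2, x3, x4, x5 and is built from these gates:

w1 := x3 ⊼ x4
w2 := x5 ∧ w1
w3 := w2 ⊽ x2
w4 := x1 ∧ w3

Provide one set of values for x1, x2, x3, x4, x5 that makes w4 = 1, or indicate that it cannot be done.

Check with x1=1, x2=0, x3=1, x4=0, x5=0:
w1 = x3 ⊼ x4 = 1 ⊼ 0 = 1
w2 = x5 ∧ w1 = 0 ∧ 1 = 0
w3 = w2 ⊽ x2 = 0 ⊽ 0 = 1
w4 = x1 ∧ w3 = 1 ∧ 1 = 1
So w4 = 1 as required.

x1=1, x2=0, x3=1, x4=0, x5=0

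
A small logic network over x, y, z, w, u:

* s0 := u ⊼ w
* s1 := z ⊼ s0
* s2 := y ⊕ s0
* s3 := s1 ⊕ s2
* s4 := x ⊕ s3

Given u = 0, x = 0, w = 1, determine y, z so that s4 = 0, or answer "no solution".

y=1 z=1

s4 = x ⊕ s3 must be 0, so x and s3 are equal.
Check with u = 0, x = 0, w = 1 and y=1, z=1:
s0 = u ⊼ w = 0 ⊼ 1 = 1
s1 = z ⊼ s0 = 1 ⊼ 1 = 0
s2 = y ⊕ s0 = 1 ⊕ 1 = 0
s3 = s1 ⊕ s2 = 0 ⊕ 0 = 0
s4 = x ⊕ s3 = 0 ⊕ 0 = 0
So s4 = 0.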